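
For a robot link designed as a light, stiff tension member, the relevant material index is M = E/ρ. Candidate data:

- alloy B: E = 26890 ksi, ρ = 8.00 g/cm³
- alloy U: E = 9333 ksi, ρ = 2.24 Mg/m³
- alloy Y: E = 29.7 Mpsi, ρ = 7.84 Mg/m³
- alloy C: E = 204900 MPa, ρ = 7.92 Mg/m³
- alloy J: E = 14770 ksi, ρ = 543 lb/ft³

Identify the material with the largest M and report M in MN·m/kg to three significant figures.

Normalizing units and computing the index:
  alloy B: E = 185.4 GPa, ρ = 8000 kg/m³
  alloy U: E = 64.35 GPa, ρ = 2240 kg/m³
  alloy Y: E = 204.8 GPa, ρ = 7840 kg/m³
  alloy C: E = 204.9 GPa, ρ = 7920 kg/m³
  alloy J: E = 101.8 GPa, ρ = 8698 kg/m³
  alloy U: M = 28.7 MN·m/kg
  alloy Y: M = 26.1 MN·m/kg
  alloy C: M = 25.9 MN·m/kg
  alloy B: M = 23.2 MN·m/kg
  alloy J: M = 11.7 MN·m/kg
Alloy U has the largest M.

alloy U, M = 28.7 MN·m/kg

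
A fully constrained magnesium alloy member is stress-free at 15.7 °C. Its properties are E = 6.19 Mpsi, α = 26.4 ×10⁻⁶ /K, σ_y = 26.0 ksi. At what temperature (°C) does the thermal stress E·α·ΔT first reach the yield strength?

175 °C

E = 6.19 Mpsi = 42.68 GPa.
σ_y = 26.0 ksi = 179.3 MPa.
E·α·ΔT = 179.3 MPa ⇒ ΔT = 179.3 / (42.68×10³ × 26.4×10⁻⁶) = 159.1 K.
T = 15.7 + 159.1 = 174.8 °C.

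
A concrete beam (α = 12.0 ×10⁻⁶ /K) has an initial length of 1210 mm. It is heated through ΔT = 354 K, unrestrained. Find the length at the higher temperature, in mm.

1215.1 mm

ΔL = α·L₀·ΔT = 12.0×10⁻⁶ × 1210 mm × 354.0 K = 5.14 mm.
L = L₀ + ΔL = 1210 + 5.14 = 1215.1 mm.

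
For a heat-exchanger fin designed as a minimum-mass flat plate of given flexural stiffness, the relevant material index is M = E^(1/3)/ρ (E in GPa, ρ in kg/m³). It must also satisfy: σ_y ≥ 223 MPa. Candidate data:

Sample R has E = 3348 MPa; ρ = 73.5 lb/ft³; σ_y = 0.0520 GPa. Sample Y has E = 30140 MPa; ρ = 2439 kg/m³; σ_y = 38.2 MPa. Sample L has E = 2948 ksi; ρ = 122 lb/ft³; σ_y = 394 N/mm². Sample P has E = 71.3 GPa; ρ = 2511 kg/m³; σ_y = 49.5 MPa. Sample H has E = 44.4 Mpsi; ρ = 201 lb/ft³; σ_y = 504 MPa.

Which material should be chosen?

Screen on constraints: σ_y ≥ 223 MPa. Survivors: sample L, sample H.
After converting to SI:
  sample L: E = 20.33 GPa, ρ = 1954 kg/m³
  sample H: E = 306.1 GPa, ρ = 3220 kg/m³
  sample H: M = 2.09×10⁻³
  sample L: M = 1.40×10⁻³
Sample H ranks first.

sample H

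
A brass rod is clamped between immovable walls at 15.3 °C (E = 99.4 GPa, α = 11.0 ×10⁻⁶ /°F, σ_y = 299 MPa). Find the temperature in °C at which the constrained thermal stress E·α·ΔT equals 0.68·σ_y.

119 °C

α = 11.0×10⁻⁶/°F × 9/5 = 19.8×10⁻⁶/K.
E·α·ΔT = 203.3 MPa ⇒ ΔT = 203.3 / (99.40×10³ × 19.8×10⁻⁶) = 103.3 K.
T = 15.3 + 103.3 = 118.6 °C.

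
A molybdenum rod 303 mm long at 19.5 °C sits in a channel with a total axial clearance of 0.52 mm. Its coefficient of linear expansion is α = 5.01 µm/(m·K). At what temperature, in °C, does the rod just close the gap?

362 °C

α·L₀·ΔT = 0.52 mm ⇒ ΔT = 0.52 / (5.01×10⁻⁶ × 303.0) = 342.5 K.
T = 19.5 + 342.5 = 362.0 °C.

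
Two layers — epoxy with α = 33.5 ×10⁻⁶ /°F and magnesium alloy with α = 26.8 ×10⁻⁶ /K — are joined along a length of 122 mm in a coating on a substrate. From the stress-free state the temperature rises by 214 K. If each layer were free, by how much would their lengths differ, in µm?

epoxy: α = 33.5×10⁻⁶/°F × 9/5 = 60.3×10⁻⁶/K.
Δα = |60.3 − 26.8|×10⁻⁶/K = 33.5×10⁻⁶/K.
ΔL_mismatch = Δα·L·ΔT = 33.5×10⁻⁶ × 122.0 mm × 214.0 K = 875 µm.

875 µm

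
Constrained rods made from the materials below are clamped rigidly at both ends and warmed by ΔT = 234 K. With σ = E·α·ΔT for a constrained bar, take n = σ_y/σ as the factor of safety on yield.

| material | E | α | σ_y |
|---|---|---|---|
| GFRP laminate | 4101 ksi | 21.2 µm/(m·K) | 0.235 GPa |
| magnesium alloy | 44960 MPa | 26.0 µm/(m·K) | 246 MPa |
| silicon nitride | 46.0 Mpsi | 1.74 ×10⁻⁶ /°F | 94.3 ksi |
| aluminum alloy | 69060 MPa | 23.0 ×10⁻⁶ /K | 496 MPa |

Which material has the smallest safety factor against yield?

Per material, after unit conversion:
  GFRP laminate: E = 28.28, α = 21.2, σ_y = 235.0 → σ = 140 MPa, n = 1.68
  magnesium alloy: E = 44.96, α = 26.0, σ_y = 246.0 → σ = 274 MPa, n = 0.899
  silicon nitride: E = 317.2, α = 3.13, σ_y = 650.2 → σ = 232 MPa, n = 2.80
  aluminum alloy: E = 69.06, α = 23.0, σ_y = 496.0 → σ = 372 MPa, n = 1.33
Magnesium alloy has the lowest safety factor, n = 0.899.

magnesium alloy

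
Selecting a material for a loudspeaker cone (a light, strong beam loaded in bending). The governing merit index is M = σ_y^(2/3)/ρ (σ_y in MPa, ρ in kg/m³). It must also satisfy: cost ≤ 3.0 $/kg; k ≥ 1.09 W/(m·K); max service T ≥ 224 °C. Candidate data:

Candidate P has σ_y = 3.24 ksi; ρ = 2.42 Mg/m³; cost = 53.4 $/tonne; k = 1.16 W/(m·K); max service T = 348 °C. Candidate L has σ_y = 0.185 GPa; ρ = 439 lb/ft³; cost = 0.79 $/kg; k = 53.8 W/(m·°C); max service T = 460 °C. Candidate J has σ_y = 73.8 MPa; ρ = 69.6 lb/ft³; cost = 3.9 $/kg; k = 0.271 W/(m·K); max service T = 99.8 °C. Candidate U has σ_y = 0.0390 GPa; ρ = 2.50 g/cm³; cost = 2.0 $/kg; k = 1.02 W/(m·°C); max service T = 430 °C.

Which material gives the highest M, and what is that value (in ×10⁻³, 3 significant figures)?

Screen on constraints: cost ≤ 3.0 $/kg; k ≥ 1.09 W/(m·K); max service T ≥ 224 °C. Survivors: candidate P, candidate L.
Putting every candidate on a common basis:
  candidate P: σ_y = 22.34 MPa, ρ = 2420 kg/m³
  candidate L: σ_y = 185.0 MPa, ρ = 7032 kg/m³
  candidate L: M = 4.62×10⁻³
  candidate P: M = 3.28×10⁻³
Candidate L has the largest M.

candidate L, M = 4.62×10⁻³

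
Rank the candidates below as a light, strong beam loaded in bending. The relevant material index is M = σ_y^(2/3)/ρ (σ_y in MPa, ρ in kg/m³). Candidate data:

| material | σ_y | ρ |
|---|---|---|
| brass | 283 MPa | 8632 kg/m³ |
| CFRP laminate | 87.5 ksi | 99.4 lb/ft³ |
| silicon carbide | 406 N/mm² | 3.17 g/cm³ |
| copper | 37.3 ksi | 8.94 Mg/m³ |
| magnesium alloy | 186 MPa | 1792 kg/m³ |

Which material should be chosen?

CFRP laminate

In SI units:
  brass: σ_y = 283.0 MPa, ρ = 8632 kg/m³
  CFRP laminate: σ_y = 603.3 MPa, ρ = 1592 kg/m³
  silicon carbide: σ_y = 406.0 MPa, ρ = 3170 kg/m³
  copper: σ_y = 257.2 MPa, ρ = 8940 kg/m³
  magnesium alloy: σ_y = 186.0 MPa, ρ = 1792 kg/m³
  CFRP laminate: M = 44.8×10⁻³
  magnesium alloy: M = 18.2×10⁻³
  silicon carbide: M = 17.3×10⁻³
  brass: M = 4.99×10⁻³
  copper: M = 4.52×10⁻³
CFRP laminate ranks first.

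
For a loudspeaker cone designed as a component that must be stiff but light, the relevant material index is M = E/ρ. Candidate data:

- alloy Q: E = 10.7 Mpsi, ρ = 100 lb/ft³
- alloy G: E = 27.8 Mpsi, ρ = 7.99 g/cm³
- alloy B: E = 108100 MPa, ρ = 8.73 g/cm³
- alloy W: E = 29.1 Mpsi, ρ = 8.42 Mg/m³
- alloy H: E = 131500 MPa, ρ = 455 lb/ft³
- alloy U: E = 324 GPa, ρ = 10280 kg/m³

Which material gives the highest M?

After converting to SI:
  alloy Q: E = 73.77 GPa, ρ = 1602 kg/m³
  alloy G: E = 191.7 GPa, ρ = 7990 kg/m³
  alloy B: E = 108.1 GPa, ρ = 8730 kg/m³
  alloy W: E = 200.6 GPa, ρ = 8420 kg/m³
  alloy H: E = 131.5 GPa, ρ = 7288 kg/m³
  alloy U: E = 324.0 GPa, ρ = 10280 kg/m³
  alloy Q: M = 46.1 MN·m/kg
  alloy U: M = 31.5 MN·m/kg
  alloy G: M = 24.0 MN·m/kg
  alloy W: M = 23.8 MN·m/kg
  alloy H: M = 18.0 MN·m/kg
  alloy B: M = 12.4 MN·m/kg
Alloy Q has the largest M.

alloy Q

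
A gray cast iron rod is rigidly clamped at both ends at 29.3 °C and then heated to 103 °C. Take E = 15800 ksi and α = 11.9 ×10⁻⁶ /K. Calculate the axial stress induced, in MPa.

95.5 MPa

E = 15800 ksi = 108.9 GPa.
ΔT = 73.70 K. Constrained thermal stress σ = E·α·ΔT = 108.9×10³ MPa × 11.9×10⁻⁶ × 73.70 = 95.5 MPa (compressive).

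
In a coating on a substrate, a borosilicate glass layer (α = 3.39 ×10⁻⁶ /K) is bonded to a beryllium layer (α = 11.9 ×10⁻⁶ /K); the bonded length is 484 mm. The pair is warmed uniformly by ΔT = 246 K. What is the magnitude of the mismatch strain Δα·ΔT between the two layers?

Δα = |3.39 − 11.9|×10⁻⁶/K = 8.51×10⁻⁶/K.
Mismatch strain = Δα·ΔT = 8.51×10⁻⁶ × 246.0 = 2.09×10⁻³.

2.09×10⁻³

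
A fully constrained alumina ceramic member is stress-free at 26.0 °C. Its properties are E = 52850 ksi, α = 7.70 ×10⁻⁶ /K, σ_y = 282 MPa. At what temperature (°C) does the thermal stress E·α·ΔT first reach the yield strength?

E = 52850 ksi = 364.4 GPa.
E·α·ΔT = 282.0 MPa ⇒ ΔT = 282.0 / (364.4×10³ × 7.70×10⁻⁶) = 100.5 K.
T = 26.0 + 100.5 = 126.5 °C.

127 °C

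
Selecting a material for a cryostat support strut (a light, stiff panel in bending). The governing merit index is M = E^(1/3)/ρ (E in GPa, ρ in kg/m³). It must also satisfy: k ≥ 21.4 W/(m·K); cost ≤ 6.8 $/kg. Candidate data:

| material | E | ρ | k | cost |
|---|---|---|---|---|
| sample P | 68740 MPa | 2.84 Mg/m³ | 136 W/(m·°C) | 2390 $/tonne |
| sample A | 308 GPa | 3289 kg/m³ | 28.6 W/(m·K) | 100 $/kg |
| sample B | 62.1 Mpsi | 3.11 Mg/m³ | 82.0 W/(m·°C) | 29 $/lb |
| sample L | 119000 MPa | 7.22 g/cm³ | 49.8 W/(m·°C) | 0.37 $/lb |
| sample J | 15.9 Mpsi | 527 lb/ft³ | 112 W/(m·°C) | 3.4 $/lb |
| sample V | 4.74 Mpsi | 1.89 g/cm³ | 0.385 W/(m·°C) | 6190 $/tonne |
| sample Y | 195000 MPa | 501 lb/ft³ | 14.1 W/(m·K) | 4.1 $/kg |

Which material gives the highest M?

sample P

Screen on constraints: k ≥ 21.4 W/(m·K); cost ≤ 6.8 $/kg. Survivors: sample P, sample L.
Putting every candidate on a common basis:
  sample P: E = 68.74 GPa, ρ = 2840 kg/m³
  sample L: E = 119.0 GPa, ρ = 7220 kg/m³
  sample P: M = 1.44×10⁻³
  sample L: M = 0.681×10⁻³
Sample P has the largest M.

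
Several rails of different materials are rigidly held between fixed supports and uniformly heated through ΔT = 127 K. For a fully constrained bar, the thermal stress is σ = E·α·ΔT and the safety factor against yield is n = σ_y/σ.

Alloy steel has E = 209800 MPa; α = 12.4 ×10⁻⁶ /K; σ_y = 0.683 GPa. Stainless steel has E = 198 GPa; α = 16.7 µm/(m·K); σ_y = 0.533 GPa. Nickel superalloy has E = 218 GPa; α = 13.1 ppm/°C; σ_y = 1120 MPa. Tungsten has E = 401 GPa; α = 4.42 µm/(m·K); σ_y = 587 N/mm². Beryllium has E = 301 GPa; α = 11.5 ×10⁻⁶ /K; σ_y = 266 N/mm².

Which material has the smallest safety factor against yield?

With everything in SI (GPa, ×10⁻⁶/K, MPa):
  alloy steel: E = 209.8, α = 12.4, σ_y = 683.0 → σ = 330 MPa, n = 2.07
  stainless steel: E = 198.0, α = 16.7, σ_y = 533.0 → σ = 420 MPa, n = 1.27
  nickel superalloy: E = 218.0, α = 13.1, σ_y = 1120 → σ = 363 MPa, n = 3.09
  tungsten: E = 401.0, α = 4.42, σ_y = 587.0 → σ = 225 MPa, n = 2.61
  beryllium: E = 301.0, α = 11.5, σ_y = 266.0 → σ = 440 MPa, n = 0.605
The minimum is beryllium at n = 0.605.

beryllium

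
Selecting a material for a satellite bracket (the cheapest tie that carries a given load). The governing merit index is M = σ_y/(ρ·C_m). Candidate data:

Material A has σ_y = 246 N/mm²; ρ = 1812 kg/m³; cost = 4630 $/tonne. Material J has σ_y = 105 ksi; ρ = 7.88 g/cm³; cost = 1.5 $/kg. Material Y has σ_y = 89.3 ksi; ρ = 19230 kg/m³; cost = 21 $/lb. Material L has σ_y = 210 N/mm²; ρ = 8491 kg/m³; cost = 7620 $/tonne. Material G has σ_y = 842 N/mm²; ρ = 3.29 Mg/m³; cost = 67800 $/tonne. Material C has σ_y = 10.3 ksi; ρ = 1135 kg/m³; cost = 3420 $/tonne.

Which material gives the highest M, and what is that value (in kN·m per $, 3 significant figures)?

material J, M = 61.2 kN·m per $

After converting to SI:
  material A: σ_y = 246.0 MPa, ρ = 1812 kg/m³, cost = 4.630 $/kg
  material J: σ_y = 723.9 MPa, ρ = 7880 kg/m³, cost = 1.500 $/kg
  material Y: σ_y = 615.7 MPa, ρ = 19230 kg/m³, cost = 46.30 $/kg
  material L: σ_y = 210.0 MPa, ρ = 8491 kg/m³, cost = 7.620 $/kg
  material G: σ_y = 842.0 MPa, ρ = 3290 kg/m³, cost = 67.80 $/kg
  material C: σ_y = 71.02 MPa, ρ = 1135 kg/m³, cost = 3.420 $/kg
  material J: M = 61.2 kN·m per $
  material A: M = 29.3 kN·m per $
  material C: M = 18.3 kN·m per $
  material G: M = 3.77 kN·m per $
  material L: M = 3.25 kN·m per $
  material Y: M = 0.692 kN·m per $
Material J ranks first.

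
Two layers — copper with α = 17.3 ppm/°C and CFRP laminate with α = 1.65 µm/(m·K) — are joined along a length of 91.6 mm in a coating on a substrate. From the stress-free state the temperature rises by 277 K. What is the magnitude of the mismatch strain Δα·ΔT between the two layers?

Δα = |17.3 − 1.65|×10⁻⁶/K = 15.7×10⁻⁶/K.
Mismatch strain = Δα·ΔT = 15.7×10⁻⁶ × 277.0 = 4.34×10⁻³.

4.34×10⁻³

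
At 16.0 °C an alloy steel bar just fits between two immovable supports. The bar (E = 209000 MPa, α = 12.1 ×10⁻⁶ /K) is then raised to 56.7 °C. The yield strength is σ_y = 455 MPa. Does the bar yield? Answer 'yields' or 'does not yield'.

does not yield

E = 209000 MPa = 209.0 GPa.
ΔT = 40.70 K. Constrained thermal stress σ = E·α·ΔT = 209.0×10³ MPa × 12.1×10⁻⁶ × 40.70 = 103 MPa (compressive).
Compare to σ_y = 455 MPa: σ < σ_y, so it does not yield.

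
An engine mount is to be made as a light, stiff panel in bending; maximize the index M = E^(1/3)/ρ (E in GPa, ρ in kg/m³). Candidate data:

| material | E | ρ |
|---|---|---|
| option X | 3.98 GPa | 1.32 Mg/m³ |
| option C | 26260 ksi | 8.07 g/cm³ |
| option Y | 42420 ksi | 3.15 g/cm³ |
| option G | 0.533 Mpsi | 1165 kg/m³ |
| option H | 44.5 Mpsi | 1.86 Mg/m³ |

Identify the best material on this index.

After converting to SI:
  option X: E = 3.980 GPa, ρ = 1320 kg/m³
  option C: E = 181.1 GPa, ρ = 8070 kg/m³
  option Y: E = 292.5 GPa, ρ = 3150 kg/m³
  option G: E = 3.675 GPa, ρ = 1165 kg/m³
  option H: E = 306.8 GPa, ρ = 1860 kg/m³
  option H: M = 3.63×10⁻³
  option Y: M = 2.11×10⁻³
  option G: M = 1.32×10⁻³
  option X: M = 1.20×10⁻³
  option C: M = 0.701×10⁻³
Option H ranks first.

option H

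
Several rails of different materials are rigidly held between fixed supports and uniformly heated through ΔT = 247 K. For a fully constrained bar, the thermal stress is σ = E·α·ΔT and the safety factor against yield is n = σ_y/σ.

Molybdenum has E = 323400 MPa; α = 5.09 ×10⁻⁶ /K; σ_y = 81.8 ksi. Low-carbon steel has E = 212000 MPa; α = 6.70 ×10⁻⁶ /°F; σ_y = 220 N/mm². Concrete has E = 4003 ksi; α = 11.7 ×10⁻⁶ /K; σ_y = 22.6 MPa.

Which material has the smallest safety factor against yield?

concrete

Per material, after unit conversion:
  molybdenum: E = 323.4, α = 5.09, σ_y = 564.0 → σ = 407 MPa, n = 1.39
  low-carbon steel: E = 212.0, α = 12.1, σ_y = 220.0 → σ = 632 MPa, n = 0.348
  concrete: E = 27.60, α = 11.7, σ_y = 22.60 → σ = 79.8 MPa, n = 0.283
Concrete has the lowest safety factor, n = 0.283.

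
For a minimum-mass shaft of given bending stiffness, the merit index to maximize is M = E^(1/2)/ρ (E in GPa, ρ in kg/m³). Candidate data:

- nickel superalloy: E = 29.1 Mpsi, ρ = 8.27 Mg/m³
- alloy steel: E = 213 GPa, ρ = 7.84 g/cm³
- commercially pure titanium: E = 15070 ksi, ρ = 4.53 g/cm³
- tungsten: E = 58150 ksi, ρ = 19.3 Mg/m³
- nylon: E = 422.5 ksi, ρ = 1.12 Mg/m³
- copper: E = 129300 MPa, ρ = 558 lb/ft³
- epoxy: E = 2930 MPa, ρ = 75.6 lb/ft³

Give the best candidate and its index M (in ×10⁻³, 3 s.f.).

commercially pure titanium, M = 2.25×10⁻³

Convert each candidate to consistent units, then evaluate M:
  nickel superalloy: E = 200.6 GPa, ρ = 8270 kg/m³
  alloy steel: E = 213.0 GPa, ρ = 7840 kg/m³
  commercially pure titanium: E = 103.9 GPa, ρ = 4530 kg/m³
  tungsten: E = 400.9 GPa, ρ = 19300 kg/m³
  nylon: E = 2.913 GPa, ρ = 1120 kg/m³
  copper: E = 129.3 GPa, ρ = 8938 kg/m³
  epoxy: E = 2.930 GPa, ρ = 1211 kg/m³
  commercially pure titanium: M = 2.25×10⁻³
  alloy steel: M = 1.86×10⁻³
  nickel superalloy: M = 1.71×10⁻³
  nylon: M = 1.52×10⁻³
  epoxy: M = 1.41×10⁻³
  copper: M = 1.27×10⁻³
  tungsten: M = 1.04×10⁻³
The maximum is for commercially pure titanium.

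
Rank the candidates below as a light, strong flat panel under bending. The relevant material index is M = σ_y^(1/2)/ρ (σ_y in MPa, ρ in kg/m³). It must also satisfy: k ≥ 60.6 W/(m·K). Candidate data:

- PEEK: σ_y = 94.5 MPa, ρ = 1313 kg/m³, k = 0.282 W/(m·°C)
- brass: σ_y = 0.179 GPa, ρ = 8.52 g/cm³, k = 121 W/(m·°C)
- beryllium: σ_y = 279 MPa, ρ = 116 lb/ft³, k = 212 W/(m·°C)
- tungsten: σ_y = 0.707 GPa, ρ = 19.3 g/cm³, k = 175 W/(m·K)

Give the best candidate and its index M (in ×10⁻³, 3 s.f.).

Screen on constraints: k ≥ 60.6 W/(m·K). Survivors: brass, beryllium, tungsten.
Normalizing units and computing the index:
  brass: σ_y = 179.0 MPa, ρ = 8520 kg/m³
  beryllium: σ_y = 279.0 MPa, ρ = 1858 kg/m³
  tungsten: σ_y = 707.0 MPa, ρ = 19300 kg/m³
  beryllium: M = 8.99×10⁻³
  brass: M = 1.57×10⁻³
  tungsten: M = 1.38×10⁻³
Highest index: beryllium.

beryllium, M = 8.99×10⁻³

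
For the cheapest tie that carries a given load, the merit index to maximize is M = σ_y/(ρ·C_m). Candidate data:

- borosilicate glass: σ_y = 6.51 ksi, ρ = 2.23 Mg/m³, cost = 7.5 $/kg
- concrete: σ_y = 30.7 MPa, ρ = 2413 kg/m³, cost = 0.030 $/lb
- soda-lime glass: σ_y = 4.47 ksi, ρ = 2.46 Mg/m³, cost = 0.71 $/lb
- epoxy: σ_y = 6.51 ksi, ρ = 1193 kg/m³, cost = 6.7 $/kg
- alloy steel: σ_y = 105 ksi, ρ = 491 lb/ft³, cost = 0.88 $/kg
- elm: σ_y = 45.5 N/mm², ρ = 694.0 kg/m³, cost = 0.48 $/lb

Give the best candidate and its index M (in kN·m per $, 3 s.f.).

concrete, M = 192 kN·m per $

Normalizing units and computing the index:
  borosilicate glass: σ_y = 44.88 MPa, ρ = 2230 kg/m³, cost = 7.500 $/kg
  concrete: σ_y = 30.70 MPa, ρ = 2413 kg/m³, cost = 0.06614 $/kg
  soda-lime glass: σ_y = 30.82 MPa, ρ = 2460 kg/m³, cost = 1.565 $/kg
  epoxy: σ_y = 44.88 MPa, ρ = 1193 kg/m³, cost = 6.700 $/kg
  alloy steel: σ_y = 723.9 MPa, ρ = 7865 kg/m³, cost = 0.8800 $/kg
  elm: σ_y = 45.50 MPa, ρ = 694.0 kg/m³, cost = 1.058 $/kg
  concrete: M = 192 kN·m per $
  alloy steel: M = 105 kN·m per $
  elm: M = 62.0 kN·m per $
  soda-lime glass: M = 8.00 kN·m per $
  epoxy: M = 5.62 kN·m per $
  borosilicate glass: M = 2.68 kN·m per $
Concrete ranks first.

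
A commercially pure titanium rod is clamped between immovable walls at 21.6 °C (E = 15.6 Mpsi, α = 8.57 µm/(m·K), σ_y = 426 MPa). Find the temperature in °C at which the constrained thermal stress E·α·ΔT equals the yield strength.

484 °C

E = 15.6 Mpsi = 107.6 GPa.
E·α·ΔT = 426.0 MPa ⇒ ΔT = 426.0 / (107.6×10³ × 8.57×10⁻⁶) = 462.2 K.
T = 21.6 + 462.2 = 483.8 °C.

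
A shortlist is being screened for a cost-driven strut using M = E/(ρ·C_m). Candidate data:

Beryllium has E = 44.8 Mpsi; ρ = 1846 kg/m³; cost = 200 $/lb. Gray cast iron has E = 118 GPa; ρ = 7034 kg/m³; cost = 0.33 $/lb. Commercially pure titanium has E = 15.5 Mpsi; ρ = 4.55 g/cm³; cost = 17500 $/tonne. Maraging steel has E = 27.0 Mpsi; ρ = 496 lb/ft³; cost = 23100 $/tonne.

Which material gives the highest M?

gray cast iron

Putting every candidate on a common basis:
  beryllium: E = 308.9 GPa, ρ = 1846 kg/m³, cost = 440.9 $/kg
  gray cast iron: E = 118.0 GPa, ρ = 7034 kg/m³, cost = 0.7275 $/kg
  commercially pure titanium: E = 106.9 GPa, ρ = 4550 kg/m³, cost = 17.50 $/kg
  maraging steel: E = 186.2 GPa, ρ = 7945 kg/m³, cost = 23.10 $/kg
  gray cast iron: M = 23.1 MN·m per $
  commercially pure titanium: M = 1.34 MN·m per $
  maraging steel: M = 1.01 MN·m per $
  beryllium: M = 0.379 MN·m per $
Highest index: gray cast iron.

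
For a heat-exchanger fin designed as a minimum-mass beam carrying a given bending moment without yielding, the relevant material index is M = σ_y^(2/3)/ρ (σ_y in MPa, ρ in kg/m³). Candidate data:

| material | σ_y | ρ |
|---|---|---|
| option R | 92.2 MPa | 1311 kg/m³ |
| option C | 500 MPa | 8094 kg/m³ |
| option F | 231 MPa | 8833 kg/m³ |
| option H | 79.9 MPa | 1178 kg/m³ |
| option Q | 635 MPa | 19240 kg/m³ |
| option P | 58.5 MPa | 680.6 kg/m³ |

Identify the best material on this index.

Computing M directly (units already consistent):
  option P: M = 22.1×10⁻³
  option H: M = 15.7×10⁻³
  option R: M = 15.6×10⁻³
  option C: M = 7.78×10⁻³
  option F: M = 4.26×10⁻³
  option Q: M = 3.84×10⁻³
The maximum is for option P.

option P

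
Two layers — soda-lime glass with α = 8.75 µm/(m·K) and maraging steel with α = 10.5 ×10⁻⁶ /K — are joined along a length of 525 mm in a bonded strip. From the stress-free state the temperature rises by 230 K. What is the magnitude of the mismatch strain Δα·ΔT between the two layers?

4.02×10⁻⁴

Δα = |8.75 − 10.5|×10⁻⁶/K = 1.75×10⁻⁶/K.
Mismatch strain = Δα·ΔT = 1.75×10⁻⁶ × 230.0 = 4.02×10⁻⁴.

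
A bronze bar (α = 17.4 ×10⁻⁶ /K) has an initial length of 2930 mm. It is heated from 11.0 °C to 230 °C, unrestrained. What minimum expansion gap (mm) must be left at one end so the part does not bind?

11.2 mm

ΔT = 230 − 11.0 = 219.0 K.
ΔL = α·L₀·ΔT = 17.4×10⁻⁶ × 2930 mm × 219.0 K = 11.2 mm.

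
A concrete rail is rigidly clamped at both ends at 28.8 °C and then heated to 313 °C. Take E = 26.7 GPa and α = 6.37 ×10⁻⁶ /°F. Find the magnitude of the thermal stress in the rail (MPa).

87.0 MPa

α = 6.37×10⁻⁶/°F × 9/5 = 11.5×10⁻⁶/K.
ΔT = 284.2 K. Constrained thermal stress σ = E·α·ΔT = 26.70×10³ MPa × 11.5×10⁻⁶ × 284.2 = 87.0 MPa (compressive).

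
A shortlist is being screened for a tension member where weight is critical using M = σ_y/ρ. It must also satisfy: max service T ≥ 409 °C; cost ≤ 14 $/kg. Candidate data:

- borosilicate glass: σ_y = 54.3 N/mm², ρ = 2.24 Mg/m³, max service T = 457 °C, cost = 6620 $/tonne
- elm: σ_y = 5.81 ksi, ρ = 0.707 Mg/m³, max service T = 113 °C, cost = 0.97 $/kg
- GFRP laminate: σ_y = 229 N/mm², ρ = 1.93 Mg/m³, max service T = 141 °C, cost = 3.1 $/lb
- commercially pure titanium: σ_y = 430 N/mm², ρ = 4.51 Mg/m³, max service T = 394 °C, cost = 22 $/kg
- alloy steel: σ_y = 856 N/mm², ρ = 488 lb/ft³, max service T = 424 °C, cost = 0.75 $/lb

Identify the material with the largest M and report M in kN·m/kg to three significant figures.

Screen on constraints: max service T ≥ 409 °C; cost ≤ 14 $/kg. Survivors: borosilicate glass, alloy steel.
Normalizing units and computing the index:
  borosilicate glass: σ_y = 54.30 MPa, ρ = 2240 kg/m³
  alloy steel: σ_y = 856.0 MPa, ρ = 7817 kg/m³
  alloy steel: M = 110 kN·m/kg
  borosilicate glass: M = 24.2 kN·m/kg
Alloy steel has the largest M.

alloy steel, M = 110 kN·m/kg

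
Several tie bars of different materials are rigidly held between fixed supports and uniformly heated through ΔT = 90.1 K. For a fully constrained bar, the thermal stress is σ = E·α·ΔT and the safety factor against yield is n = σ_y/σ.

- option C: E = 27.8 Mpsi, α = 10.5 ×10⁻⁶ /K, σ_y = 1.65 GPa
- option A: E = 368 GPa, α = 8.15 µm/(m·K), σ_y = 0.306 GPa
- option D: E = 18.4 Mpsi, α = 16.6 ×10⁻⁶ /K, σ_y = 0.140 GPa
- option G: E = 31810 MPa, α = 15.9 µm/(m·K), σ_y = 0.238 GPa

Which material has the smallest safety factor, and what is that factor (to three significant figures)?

Converting E to GPa, α to ×10⁻⁶/K, σ_y to MPa, then σ and n for each:
  option C: E = 191.7, α = 10.5, σ_y = 1650 → σ = 181 MPa, n = 9.10
  option A: E = 368.0, α = 8.15, σ_y = 306.0 → σ = 270 MPa, n = 1.13
  option D: E = 126.9, α = 16.6, σ_y = 140.0 → σ = 190 MPa, n = 0.738
  option G: E = 31.81, α = 15.9, σ_y = 238.0 → σ = 45.6 MPa, n = 5.22
Option D has the lowest safety factor, n = 0.738.

option D, n = 0.738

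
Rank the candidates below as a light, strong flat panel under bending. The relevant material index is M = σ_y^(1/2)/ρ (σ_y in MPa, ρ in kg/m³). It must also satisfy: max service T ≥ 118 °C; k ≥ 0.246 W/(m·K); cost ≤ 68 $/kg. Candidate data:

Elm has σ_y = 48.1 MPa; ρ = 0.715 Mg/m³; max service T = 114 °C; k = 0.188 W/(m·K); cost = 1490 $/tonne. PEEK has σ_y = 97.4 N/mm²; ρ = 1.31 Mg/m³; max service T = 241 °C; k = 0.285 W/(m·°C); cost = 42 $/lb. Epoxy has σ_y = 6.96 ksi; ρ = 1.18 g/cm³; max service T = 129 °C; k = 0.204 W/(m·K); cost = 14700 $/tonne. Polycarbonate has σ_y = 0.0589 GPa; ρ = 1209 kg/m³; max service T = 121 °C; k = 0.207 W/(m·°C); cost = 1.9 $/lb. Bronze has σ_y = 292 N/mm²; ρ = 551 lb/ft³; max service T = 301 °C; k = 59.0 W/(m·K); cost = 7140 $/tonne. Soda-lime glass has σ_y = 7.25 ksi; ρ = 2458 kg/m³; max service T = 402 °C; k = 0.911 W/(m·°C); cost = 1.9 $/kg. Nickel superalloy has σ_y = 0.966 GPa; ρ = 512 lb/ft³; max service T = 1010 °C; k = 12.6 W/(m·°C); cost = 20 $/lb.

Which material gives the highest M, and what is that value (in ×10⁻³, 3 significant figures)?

nickel superalloy, M = 3.79×10⁻³

Screen on constraints: max service T ≥ 118 °C; k ≥ 0.246 W/(m·K); cost ≤ 68 $/kg. Survivors: bronze, soda-lime glass, nickel superalloy.
Putting every candidate on a common basis:
  bronze: σ_y = 292.0 MPa, ρ = 8826 kg/m³
  soda-lime glass: σ_y = 49.99 MPa, ρ = 2458 kg/m³
  nickel superalloy: σ_y = 966.0 MPa, ρ = 8201 kg/m³
  nickel superalloy: M = 3.79×10⁻³
  soda-lime glass: M = 2.88×10⁻³
  bronze: M = 1.94×10⁻³
The maximum is for nickel superalloy.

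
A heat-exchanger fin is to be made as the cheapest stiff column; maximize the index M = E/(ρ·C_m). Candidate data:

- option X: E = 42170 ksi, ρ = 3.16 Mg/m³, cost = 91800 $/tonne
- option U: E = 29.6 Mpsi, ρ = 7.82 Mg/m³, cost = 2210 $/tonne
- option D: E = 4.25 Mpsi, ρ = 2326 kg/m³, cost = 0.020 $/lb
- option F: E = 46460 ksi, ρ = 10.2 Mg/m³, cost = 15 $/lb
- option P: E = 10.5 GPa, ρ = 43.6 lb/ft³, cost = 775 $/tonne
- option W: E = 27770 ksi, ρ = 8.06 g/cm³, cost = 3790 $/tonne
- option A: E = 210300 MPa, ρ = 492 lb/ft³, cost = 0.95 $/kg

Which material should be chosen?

Normalizing units and computing the index:
  option X: E = 290.8 GPa, ρ = 3160 kg/m³, cost = 91.80 $/kg
  option U: E = 204.1 GPa, ρ = 7820 kg/m³, cost = 2.210 $/kg
  option D: E = 29.30 GPa, ρ = 2326 kg/m³, cost = 0.04409 $/kg
  option F: E = 320.3 GPa, ρ = 10200 kg/m³, cost = 33.07 $/kg
  option P: E = 10.50 GPa, ρ = 698.4 kg/m³, cost = 0.7750 $/kg
  option W: E = 191.5 GPa, ρ = 8060 kg/m³, cost = 3.790 $/kg
  option A: E = 210.3 GPa, ρ = 7881 kg/m³, cost = 0.9500 $/kg
  option D: M = 286 MN·m per $
  option A: M = 28.1 MN·m per $
  option P: M = 19.4 MN·m per $
  option U: M = 11.8 MN·m per $
  option W: M = 6.27 MN·m per $
  option X: M = 1.00 MN·m per $
  option F: M = 0.950 MN·m per $
The maximum is for option D.

option D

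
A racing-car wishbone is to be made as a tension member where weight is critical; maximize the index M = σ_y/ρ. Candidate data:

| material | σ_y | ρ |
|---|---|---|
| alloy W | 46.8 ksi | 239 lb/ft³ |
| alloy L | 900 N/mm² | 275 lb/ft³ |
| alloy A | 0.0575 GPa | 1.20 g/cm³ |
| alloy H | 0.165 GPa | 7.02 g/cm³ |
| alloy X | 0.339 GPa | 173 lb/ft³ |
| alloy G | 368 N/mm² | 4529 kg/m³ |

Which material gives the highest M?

alloy L

Convert each candidate to consistent units, then evaluate M:
  alloy W: σ_y = 322.7 MPa, ρ = 3828 kg/m³
  alloy L: σ_y = 900.0 MPa, ρ = 4405 kg/m³
  alloy A: σ_y = 57.50 MPa, ρ = 1200 kg/m³
  alloy H: σ_y = 165.0 MPa, ρ = 7020 kg/m³
  alloy X: σ_y = 339.0 MPa, ρ = 2771 kg/m³
  alloy G: σ_y = 368.0 MPa, ρ = 4529 kg/m³
  alloy L: M = 204 kN·m/kg
  alloy X: M = 122 kN·m/kg
  alloy W: M = 84.3 kN·m/kg
  alloy G: M = 81.3 kN·m/kg
  alloy A: M = 47.9 kN·m/kg
  alloy H: M = 23.5 kN·m/kg
Alloy L ranks first.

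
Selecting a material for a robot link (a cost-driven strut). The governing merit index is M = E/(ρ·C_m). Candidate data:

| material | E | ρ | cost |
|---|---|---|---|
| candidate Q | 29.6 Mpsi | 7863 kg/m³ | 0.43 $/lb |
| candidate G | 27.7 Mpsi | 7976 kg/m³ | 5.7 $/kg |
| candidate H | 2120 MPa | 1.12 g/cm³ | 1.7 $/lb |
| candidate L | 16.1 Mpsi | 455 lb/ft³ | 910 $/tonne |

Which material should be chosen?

candidate Q

In SI units:
  candidate Q: E = 204.1 GPa, ρ = 7863 kg/m³, cost = 0.9480 $/kg
  candidate G: E = 191.0 GPa, ρ = 7976 kg/m³, cost = 5.700 $/kg
  candidate H: E = 2.120 GPa, ρ = 1120 kg/m³, cost = 3.748 $/kg
  candidate L: E = 111.0 GPa, ρ = 7288 kg/m³, cost = 0.9100 $/kg
  candidate Q: M = 27.4 MN·m per $
  candidate L: M = 16.7 MN·m per $
  candidate G: M = 4.20 MN·m per $
  candidate H: M = 0.505 MN·m per $
The maximum is for candidate Q.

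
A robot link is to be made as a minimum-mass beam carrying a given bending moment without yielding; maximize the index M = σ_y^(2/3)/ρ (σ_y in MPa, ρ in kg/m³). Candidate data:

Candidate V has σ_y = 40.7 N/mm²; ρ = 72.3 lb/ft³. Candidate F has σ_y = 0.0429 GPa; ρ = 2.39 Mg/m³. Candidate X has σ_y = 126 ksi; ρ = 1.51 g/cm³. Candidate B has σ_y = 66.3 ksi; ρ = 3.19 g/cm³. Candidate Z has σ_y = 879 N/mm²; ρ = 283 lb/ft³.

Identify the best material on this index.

In SI units:
  candidate V: σ_y = 40.70 MPa, ρ = 1158 kg/m³
  candidate F: σ_y = 42.90 MPa, ρ = 2390 kg/m³
  candidate X: σ_y = 868.7 MPa, ρ = 1510 kg/m³
  candidate B: σ_y = 457.1 MPa, ρ = 3190 kg/m³
  candidate Z: σ_y = 879.0 MPa, ρ = 4533 kg/m³
  candidate X: M = 60.3×10⁻³
  candidate Z: M = 20.2×10⁻³
  candidate B: M = 18.6×10⁻³
  candidate V: M = 10.2×10⁻³
  candidate F: M = 5.13×10⁻³
The maximum is for candidate X.

candidate X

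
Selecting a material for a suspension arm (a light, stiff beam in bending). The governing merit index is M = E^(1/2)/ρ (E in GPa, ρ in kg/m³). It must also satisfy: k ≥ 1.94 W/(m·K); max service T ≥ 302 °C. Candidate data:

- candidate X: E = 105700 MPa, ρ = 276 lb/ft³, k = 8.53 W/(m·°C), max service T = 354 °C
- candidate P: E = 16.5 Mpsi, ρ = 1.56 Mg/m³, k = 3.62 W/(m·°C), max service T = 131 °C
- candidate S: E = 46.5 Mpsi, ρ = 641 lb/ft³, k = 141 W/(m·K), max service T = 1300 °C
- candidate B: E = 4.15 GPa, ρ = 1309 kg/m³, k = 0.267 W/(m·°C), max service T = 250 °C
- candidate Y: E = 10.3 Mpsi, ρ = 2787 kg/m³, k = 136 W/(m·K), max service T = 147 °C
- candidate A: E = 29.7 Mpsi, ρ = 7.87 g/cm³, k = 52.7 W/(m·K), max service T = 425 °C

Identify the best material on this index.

Screen on constraints: k ≥ 1.94 W/(m·K); max service T ≥ 302 °C. Survivors: candidate X, candidate S, candidate A.
After converting to SI:
  candidate X: E = 105.7 GPa, ρ = 4421 kg/m³
  candidate S: E = 320.6 GPa, ρ = 10270 kg/m³
  candidate A: E = 204.8 GPa, ρ = 7870 kg/m³
  candidate X: M = 2.33×10⁻³
  candidate A: M = 1.82×10⁻³
  candidate S: M = 1.74×10⁻³
Candidate X has the largest M.

candidate X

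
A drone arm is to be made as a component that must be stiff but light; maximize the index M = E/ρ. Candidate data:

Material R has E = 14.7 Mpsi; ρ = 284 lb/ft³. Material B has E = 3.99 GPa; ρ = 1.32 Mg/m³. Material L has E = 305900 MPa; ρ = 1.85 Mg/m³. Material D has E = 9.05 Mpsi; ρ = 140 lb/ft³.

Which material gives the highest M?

Putting every candidate on a common basis:
  material R: E = 101.4 GPa, ρ = 4549 kg/m³
  material B: E = 3.990 GPa, ρ = 1320 kg/m³
  material L: E = 305.9 GPa, ρ = 1850 kg/m³
  material D: E = 62.40 GPa, ρ = 2243 kg/m³
  material L: M = 165 MN·m/kg
  material D: M = 27.8 MN·m/kg
  material R: M = 22.3 MN·m/kg
  material B: M = 3.02 MN·m/kg
Material L has the largest M.

material L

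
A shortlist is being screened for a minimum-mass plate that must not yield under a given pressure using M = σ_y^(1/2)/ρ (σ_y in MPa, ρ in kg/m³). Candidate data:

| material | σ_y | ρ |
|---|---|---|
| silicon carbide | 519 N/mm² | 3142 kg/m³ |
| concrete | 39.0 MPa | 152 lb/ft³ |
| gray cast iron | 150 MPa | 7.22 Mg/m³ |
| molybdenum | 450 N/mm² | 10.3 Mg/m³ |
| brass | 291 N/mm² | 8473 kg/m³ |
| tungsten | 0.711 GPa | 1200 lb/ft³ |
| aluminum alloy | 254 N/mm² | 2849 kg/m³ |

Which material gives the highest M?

Convert each candidate to consistent units, then evaluate M:
  silicon carbide: σ_y = 519.0 MPa, ρ = 3142 kg/m³
  concrete: σ_y = 39.00 MPa, ρ = 2435 kg/m³
  gray cast iron: σ_y = 150.0 MPa, ρ = 7220 kg/m³
  molybdenum: σ_y = 450.0 MPa, ρ = 10300 kg/m³
  brass: σ_y = 291.0 MPa, ρ = 8473 kg/m³
  tungsten: σ_y = 711.0 MPa, ρ = 19220 kg/m³
  aluminum alloy: σ_y = 254.0 MPa, ρ = 2849 kg/m³
  silicon carbide: M = 7.25×10⁻³
  aluminum alloy: M = 5.59×10⁻³
  concrete: M = 2.56×10⁻³
  molybdenum: M = 2.06×10⁻³
  brass: M = 2.01×10⁻³
  gray cast iron: M = 1.70×10⁻³
  tungsten: M = 1.39×10⁻³
Silicon carbide has the largest M.

silicon carbide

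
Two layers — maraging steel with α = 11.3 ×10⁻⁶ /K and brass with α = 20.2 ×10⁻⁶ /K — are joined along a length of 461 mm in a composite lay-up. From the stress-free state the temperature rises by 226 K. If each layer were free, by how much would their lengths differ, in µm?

927 µm

Δα = |11.3 − 20.2|×10⁻⁶/K = 8.90×10⁻⁶/K.
ΔL_mismatch = Δα·L·ΔT = 8.90×10⁻⁶ × 461.0 mm × 226.0 K = 927 µm.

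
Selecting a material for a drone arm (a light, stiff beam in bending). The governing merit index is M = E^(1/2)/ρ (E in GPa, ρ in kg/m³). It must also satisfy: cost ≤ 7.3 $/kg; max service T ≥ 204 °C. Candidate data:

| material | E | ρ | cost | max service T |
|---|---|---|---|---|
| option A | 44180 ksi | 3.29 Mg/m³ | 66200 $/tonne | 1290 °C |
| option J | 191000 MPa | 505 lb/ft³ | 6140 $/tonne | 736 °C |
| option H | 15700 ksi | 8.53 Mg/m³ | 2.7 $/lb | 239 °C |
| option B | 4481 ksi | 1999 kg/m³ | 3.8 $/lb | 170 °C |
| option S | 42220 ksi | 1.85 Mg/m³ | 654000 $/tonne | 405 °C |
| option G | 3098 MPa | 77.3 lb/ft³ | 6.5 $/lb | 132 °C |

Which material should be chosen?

option J

Screen on constraints: cost ≤ 7.3 $/kg; max service T ≥ 204 °C. Survivors: option J, option H.
Normalizing units and computing the index:
  option J: E = 191.0 GPa, ρ = 8089 kg/m³
  option H: E = 108.2 GPa, ρ = 8530 kg/m³
  option J: M = 1.71×10⁻³
  option H: M = 1.22×10⁻³
Option J has the largest M.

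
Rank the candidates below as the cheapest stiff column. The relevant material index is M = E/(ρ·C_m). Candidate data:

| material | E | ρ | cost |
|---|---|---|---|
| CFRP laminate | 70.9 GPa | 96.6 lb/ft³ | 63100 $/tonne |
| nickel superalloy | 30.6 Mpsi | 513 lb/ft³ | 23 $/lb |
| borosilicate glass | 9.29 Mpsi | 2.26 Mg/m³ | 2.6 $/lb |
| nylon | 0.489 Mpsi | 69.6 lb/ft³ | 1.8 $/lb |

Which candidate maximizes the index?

borosilicate glass

Convert each candidate to consistent units, then evaluate M:
  CFRP laminate: E = 70.90 GPa, ρ = 1547 kg/m³, cost = 63.10 $/kg
  nickel superalloy: E = 211.0 GPa, ρ = 8217 kg/m³, cost = 50.71 $/kg
  borosilicate glass: E = 64.05 GPa, ρ = 2260 kg/m³, cost = 5.732 $/kg
  nylon: E = 3.372 GPa, ρ = 1115 kg/m³, cost = 3.968 $/kg
  borosilicate glass: M = 4.94 MN·m per $
  nylon: M = 0.762 MN·m per $
  CFRP laminate: M = 0.726 MN·m per $
  nickel superalloy: M = 0.506 MN·m per $
Borosilicate glass ranks first.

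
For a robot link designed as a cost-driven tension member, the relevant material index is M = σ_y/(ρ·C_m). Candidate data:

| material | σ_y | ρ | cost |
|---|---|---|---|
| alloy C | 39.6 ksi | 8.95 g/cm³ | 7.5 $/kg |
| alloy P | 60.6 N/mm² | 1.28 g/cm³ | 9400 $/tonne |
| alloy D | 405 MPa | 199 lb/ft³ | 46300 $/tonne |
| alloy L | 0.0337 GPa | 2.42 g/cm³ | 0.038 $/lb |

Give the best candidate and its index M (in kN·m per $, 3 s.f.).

alloy L, M = 166 kN·m per $

Convert each candidate to consistent units, then evaluate M:
  alloy C: σ_y = 273.0 MPa, ρ = 8950 kg/m³, cost = 7.500 $/kg
  alloy P: σ_y = 60.60 MPa, ρ = 1280 kg/m³, cost = 9.400 $/kg
  alloy D: σ_y = 405.0 MPa, ρ = 3188 kg/m³, cost = 46.30 $/kg
  alloy L: σ_y = 33.70 MPa, ρ = 2420 kg/m³, cost = 0.08377 $/kg
  alloy L: M = 166 kN·m per $
  alloy P: M = 5.04 kN·m per $
  alloy C: M = 4.07 kN·m per $
  alloy D: M = 2.74 kN·m per $
Highest index: alloy L.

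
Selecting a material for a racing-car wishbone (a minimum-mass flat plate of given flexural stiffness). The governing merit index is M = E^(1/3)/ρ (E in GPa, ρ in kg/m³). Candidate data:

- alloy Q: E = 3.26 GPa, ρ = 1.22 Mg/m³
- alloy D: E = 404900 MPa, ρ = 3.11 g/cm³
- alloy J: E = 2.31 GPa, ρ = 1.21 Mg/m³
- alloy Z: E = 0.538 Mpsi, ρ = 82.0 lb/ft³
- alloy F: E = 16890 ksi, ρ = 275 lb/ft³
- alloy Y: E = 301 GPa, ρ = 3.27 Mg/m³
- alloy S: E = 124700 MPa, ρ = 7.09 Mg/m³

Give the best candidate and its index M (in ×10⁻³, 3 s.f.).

alloy D, M = 2.38×10⁻³

Putting every candidate on a common basis:
  alloy Q: E = 3.260 GPa, ρ = 1220 kg/m³
  alloy D: E = 404.9 GPa, ρ = 3110 kg/m³
  alloy J: E = 2.310 GPa, ρ = 1210 kg/m³
  alloy Z: E = 3.709 GPa, ρ = 1314 kg/m³
  alloy F: E = 116.5 GPa, ρ = 4405 kg/m³
  alloy Y: E = 301.0 GPa, ρ = 3270 kg/m³
  alloy S: E = 124.7 GPa, ρ = 7090 kg/m³
  alloy D: M = 2.38×10⁻³
  alloy Y: M = 2.05×10⁻³
  alloy Q: M = 1.22×10⁻³
  alloy Z: M = 1.18×10⁻³
  alloy F: M = 1.11×10⁻³
  alloy J: M = 1.09×10⁻³
  alloy S: M = 0.705×10⁻³
Alloy D ranks first.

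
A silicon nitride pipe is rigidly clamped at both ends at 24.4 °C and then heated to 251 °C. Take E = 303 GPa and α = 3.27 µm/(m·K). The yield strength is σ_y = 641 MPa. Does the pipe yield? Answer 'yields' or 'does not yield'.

does not yield

ΔT = 226.6 K. Constrained thermal stress σ = E·α·ΔT = 303.0×10³ MPa × 3.27×10⁻⁶ × 226.6 = 225 MPa (compressive).
Compare to σ_y = 641 MPa: σ < σ_y, so it does not yield.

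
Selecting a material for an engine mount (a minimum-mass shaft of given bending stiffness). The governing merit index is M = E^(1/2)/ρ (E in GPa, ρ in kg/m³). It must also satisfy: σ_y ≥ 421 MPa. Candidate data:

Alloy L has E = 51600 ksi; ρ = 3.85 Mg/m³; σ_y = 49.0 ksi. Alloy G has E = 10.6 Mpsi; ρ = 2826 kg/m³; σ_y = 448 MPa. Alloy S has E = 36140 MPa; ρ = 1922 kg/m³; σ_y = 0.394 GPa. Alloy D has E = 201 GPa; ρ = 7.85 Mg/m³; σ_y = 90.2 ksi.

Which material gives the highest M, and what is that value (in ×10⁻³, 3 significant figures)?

Screen on constraints: σ_y ≥ 421 MPa. Survivors: alloy G, alloy D.
In SI units:
  alloy G: E = 73.08 GPa, ρ = 2826 kg/m³
  alloy D: E = 201.0 GPa, ρ = 7850 kg/m³
  alloy G: M = 3.03×10⁻³
  alloy D: M = 1.81×10⁻³
Alloy G has the largest M.

alloy G, M = 3.03×10⁻³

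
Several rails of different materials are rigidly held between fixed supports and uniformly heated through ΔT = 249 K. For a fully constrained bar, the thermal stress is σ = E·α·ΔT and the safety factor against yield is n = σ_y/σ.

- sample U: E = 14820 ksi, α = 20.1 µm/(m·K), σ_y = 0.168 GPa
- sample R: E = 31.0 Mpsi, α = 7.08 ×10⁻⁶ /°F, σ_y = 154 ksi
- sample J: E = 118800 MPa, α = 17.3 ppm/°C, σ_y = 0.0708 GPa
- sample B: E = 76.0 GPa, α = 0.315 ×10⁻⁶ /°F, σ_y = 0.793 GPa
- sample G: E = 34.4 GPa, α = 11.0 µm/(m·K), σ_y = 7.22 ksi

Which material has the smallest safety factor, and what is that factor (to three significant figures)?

With everything in SI (GPa, ×10⁻⁶/K, MPa):
  sample U: E = 102.2, α = 20.1, σ_y = 168.0 → σ = 511 MPa, n = 0.329
  sample R: E = 213.7, α = 12.7, σ_y = 1062 → σ = 678 MPa, n = 1.57
  sample J: E = 118.8, α = 17.3, σ_y = 70.80 → σ = 512 MPa, n = 0.138
  sample B: E = 76.00, α = 0.567, σ_y = 793.0 → σ = 10.7 MPa, n = 73.9
  sample G: E = 34.40, α = 11.0, σ_y = 49.78 → σ = 94.2 MPa, n = 0.528
Sample J has the lowest safety factor, n = 0.138.

sample J, n = 0.138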